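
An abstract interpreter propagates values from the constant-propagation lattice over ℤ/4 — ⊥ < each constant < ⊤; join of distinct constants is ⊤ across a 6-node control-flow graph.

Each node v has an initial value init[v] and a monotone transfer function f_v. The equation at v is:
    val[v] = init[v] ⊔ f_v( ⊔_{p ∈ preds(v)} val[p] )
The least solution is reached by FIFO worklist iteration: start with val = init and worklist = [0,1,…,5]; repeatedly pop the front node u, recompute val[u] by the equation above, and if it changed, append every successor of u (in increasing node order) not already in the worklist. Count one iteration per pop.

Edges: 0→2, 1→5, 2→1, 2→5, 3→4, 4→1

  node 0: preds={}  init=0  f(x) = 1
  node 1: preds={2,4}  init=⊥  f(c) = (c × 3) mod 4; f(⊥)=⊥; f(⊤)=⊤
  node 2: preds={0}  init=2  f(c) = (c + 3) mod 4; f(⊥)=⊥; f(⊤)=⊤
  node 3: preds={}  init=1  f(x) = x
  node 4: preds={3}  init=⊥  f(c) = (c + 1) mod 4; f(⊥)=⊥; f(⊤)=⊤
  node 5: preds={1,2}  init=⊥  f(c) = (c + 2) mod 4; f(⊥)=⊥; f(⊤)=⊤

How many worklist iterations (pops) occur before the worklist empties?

8

Iteration log — 8 steps:
  step 1. node 0  ⊔preds=⊥  new=⊤  old=0  +wl: 
  step 2. node 1  ⊔preds=2  new=2  old=⊥  +wl: 
  step 3. node 2  ⊔preds=⊤  new=⊤  old=2  +wl: 1
  step 4. node 3  ⊔preds=⊥  new=1  stable
  step 5. node 4  ⊔preds=1  new=2  old=⊥  +wl: 
  step 6. node 5  ⊔preds=⊤  new=⊤  old=⊥  +wl: 
  step 7. node 1  ⊔preds=⊤  new=⊤  old=2  +wl: 5
  step 8. node 5  ⊔preds=⊤  new=⊤  stable

Least fixpoint reached:
  node 0: ⊤
  node 1: ⊤
  node 2: ⊤
  node 3: 1
  node 4: 2
  node 5: ⊤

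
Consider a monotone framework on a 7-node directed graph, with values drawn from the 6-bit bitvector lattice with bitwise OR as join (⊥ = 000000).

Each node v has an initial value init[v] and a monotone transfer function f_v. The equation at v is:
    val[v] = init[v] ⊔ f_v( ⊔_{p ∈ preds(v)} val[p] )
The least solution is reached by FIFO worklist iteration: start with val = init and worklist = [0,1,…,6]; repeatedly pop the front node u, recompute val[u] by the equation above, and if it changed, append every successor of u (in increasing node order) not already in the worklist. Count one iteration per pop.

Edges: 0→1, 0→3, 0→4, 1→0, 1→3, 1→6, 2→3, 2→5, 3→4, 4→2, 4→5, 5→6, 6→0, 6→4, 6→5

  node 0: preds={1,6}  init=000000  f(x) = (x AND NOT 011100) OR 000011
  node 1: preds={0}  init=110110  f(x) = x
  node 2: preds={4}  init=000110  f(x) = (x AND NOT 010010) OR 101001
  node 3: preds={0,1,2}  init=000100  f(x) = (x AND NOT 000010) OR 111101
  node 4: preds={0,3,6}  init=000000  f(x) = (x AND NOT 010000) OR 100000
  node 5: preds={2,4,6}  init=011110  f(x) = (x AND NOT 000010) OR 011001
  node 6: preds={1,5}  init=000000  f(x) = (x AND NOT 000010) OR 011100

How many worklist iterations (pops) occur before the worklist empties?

11

Worklist (11 pops):
  #1 pop 0: in=110110 → 100011 (was 000000); enqueue []
  #2 pop 1: in=100011 → 110111 (was 110110); enqueue [0]
  #3 pop 2: in=000000 → 101111 (was 000110); enqueue []
  #4 pop 3: in=111111 → 111101 (was 000100); enqueue []
  #5 pop 4: in=111111 → 101111 (was 000000); enqueue [2]
  #6 pop 5: in=101111 → 111111 (was 011110); enqueue []
  #7 pop 6: in=111111 → 111101 (was 000000); enqueue [4,5]
  #8 pop 0: in=111111 → 100011 (no change)
  #9 pop 2: in=101111 → 101111 (no change)
  #10 pop 4: in=111111 → 101111 (no change)
  #11 pop 5: in=111111 → 111111 (no change)

Fixpoint:
  val[0] = 100011
  val[1] = 110111
  val[2] = 101111
  val[3] = 111101
  val[4] = 101111
  val[5] = 111111
  val[6] = 111101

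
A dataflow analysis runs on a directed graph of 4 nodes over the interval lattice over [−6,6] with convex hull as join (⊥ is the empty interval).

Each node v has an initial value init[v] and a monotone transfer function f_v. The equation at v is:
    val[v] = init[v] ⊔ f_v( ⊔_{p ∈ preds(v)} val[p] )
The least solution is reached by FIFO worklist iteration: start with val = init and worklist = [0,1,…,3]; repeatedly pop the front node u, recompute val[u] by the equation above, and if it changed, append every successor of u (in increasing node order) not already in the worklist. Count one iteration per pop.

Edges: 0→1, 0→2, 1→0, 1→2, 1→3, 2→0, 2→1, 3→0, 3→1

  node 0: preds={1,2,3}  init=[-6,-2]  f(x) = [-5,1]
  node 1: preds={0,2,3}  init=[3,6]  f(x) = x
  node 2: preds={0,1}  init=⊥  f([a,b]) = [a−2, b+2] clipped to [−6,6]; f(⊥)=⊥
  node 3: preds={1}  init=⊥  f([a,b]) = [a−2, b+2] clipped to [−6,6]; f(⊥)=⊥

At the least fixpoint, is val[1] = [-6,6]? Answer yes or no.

yes

Worklist (6 pops):
  #1 pop 0: in=[3,6] → [-6,1] (was [-6,-2]); enqueue []
  #2 pop 1: in=[-6,1] → [-6,6] (was [3,6]); enqueue [0]
  #3 pop 2: in=[-6,6] → [-6,6] (was ⊥); enqueue [1]
  #4 pop 3: in=[-6,6] → [-6,6] (was ⊥); enqueue []
  #5 pop 0: in=[-6,6] → [-6,1] (no change)
  #6 pop 1: in=[-6,6] → [-6,6] (no change)

Fixpoint:
  val[0] = [-6,1]
  val[1] = [-6,6]
  val[2] = [-6,6]
  val[3] = [-6,6]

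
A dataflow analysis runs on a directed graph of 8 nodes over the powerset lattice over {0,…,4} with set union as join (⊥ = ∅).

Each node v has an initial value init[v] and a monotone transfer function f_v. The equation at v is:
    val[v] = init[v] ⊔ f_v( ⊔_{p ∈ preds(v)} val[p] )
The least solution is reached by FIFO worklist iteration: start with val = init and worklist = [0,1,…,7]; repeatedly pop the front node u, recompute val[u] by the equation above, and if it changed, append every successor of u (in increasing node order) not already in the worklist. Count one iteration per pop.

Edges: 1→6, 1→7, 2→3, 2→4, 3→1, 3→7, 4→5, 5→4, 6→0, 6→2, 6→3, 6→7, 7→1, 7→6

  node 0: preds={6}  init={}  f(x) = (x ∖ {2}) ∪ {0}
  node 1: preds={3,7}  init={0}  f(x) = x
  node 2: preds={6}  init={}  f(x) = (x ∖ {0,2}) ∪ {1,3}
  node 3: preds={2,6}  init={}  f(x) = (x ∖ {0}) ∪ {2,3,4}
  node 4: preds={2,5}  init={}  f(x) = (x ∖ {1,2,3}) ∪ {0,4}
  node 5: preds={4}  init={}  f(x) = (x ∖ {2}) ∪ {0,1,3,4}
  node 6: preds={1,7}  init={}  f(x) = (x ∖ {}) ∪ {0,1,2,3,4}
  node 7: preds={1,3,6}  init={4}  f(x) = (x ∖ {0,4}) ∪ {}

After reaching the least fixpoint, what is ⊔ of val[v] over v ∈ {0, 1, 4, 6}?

Trace (16 dequeues):
  [1] u=0 | in {} | out {0} | prev {} | push {}
  [2] u=1 | in {4} | out {0,4} | prev {0} | push {}
  [3] u=2 | in {} | out {1,3} | prev {} | push {}
  [4] u=3 | in {1,3} | out {1,2,3,4} | prev {} | push {1}
  [5] u=4 | in {1,3} | out {0,4} | prev {} | push {}
  [6] u=5 | in {0,4} | out {0,1,3,4} | prev {} | push {4}
  [7] u=6 | in {0,4} | out {0,1,2,3,4} | prev {} | push {0,2,3}
  [8] u=7 | in {0,1,2,3,4} | out {1,2,3,4} | prev {4} | push {6}
  [9] u=1 | in {1,2,3,4} | out {0,1,2,3,4} | prev {0,4} | push {7}
  [10] u=4 | in {0,1,3,4} | out {0,4} | ==
  [11] u=0 | in {0,1,2,3,4} | out {0,1,3,4} | prev {0} | push {}
  [12] u=2 | in {0,1,2,3,4} | out {1,3,4} | prev {1,3} | push {4}
  [13] u=3 | in {0,1,2,3,4} | out {1,2,3,4} | ==
  [14] u=6 | in {0,1,2,3,4} | out {0,1,2,3,4} | ==
  [15] u=7 | in {0,1,2,3,4} | out {1,2,3,4} | ==
  [16] u=4 | in {0,1,3,4} | out {0,4} | ==

Converged values:
  [0] {0,1,3,4}
  [1] {0,1,2,3,4}
  [2] {1,3,4}
  [3] {1,2,3,4}
  [4] {0,4}
  [5] {0,1,3,4}
  [6] {0,1,2,3,4}
  [7] {1,2,3,4}

{0,1,2,3,4}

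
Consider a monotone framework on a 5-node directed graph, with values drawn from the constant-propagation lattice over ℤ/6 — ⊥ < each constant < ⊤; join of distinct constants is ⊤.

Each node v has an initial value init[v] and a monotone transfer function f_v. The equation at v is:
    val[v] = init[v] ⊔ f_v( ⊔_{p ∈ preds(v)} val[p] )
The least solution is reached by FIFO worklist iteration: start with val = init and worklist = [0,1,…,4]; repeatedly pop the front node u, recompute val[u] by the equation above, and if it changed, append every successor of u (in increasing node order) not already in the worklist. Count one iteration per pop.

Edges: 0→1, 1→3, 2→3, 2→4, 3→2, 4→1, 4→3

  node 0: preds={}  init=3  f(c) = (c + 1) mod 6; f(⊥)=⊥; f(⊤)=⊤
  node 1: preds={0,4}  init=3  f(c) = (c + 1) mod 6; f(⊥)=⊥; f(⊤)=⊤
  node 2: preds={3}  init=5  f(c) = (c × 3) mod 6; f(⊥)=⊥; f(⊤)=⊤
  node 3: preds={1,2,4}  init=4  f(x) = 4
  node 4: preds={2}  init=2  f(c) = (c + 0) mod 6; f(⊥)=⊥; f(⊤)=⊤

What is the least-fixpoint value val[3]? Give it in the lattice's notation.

4

Worklist (7 pops):
  #1 pop 0: in=⊥ → 3 (no change)
  #2 pop 1: in=⊤ → ⊤ (was 3); enqueue []
  #3 pop 2: in=4 → ⊤ (was 5); enqueue []
  #4 pop 3: in=⊤ → 4 (no change)
  #5 pop 4: in=⊤ → ⊤ (was 2); enqueue [1,3]
  #6 pop 1: in=⊤ → ⊤ (no change)
  #7 pop 3: in=⊤ → 4 (no change)

Fixpoint:
  val[0] = 3
  val[1] = ⊤
  val[2] = ⊤
  val[3] = 4
  val[4] = ⊤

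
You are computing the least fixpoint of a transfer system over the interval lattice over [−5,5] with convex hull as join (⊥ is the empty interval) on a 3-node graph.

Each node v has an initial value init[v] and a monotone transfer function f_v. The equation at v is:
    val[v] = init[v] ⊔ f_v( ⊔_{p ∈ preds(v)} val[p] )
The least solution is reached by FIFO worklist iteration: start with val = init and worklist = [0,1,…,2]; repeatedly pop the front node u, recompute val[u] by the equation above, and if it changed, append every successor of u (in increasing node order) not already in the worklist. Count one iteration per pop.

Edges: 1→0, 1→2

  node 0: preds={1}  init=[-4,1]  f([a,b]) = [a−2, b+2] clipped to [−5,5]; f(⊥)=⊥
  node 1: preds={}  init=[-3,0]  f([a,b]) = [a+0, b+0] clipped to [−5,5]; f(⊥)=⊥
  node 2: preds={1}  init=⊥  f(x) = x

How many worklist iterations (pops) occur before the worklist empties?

3

Trace (3 dequeues):
  [1] u=0 | in [-3,0] | out [-5,2] | prev [-4,1] | push {}
  [2] u=1 | in ⊥ | out [-3,0] | ==
  [3] u=2 | in [-3,0] | out [-3,0] | prev ⊥ | push {}

Converged values:
  [0] [-5,2]
  [1] [-3,0]
  [2] [-3,0]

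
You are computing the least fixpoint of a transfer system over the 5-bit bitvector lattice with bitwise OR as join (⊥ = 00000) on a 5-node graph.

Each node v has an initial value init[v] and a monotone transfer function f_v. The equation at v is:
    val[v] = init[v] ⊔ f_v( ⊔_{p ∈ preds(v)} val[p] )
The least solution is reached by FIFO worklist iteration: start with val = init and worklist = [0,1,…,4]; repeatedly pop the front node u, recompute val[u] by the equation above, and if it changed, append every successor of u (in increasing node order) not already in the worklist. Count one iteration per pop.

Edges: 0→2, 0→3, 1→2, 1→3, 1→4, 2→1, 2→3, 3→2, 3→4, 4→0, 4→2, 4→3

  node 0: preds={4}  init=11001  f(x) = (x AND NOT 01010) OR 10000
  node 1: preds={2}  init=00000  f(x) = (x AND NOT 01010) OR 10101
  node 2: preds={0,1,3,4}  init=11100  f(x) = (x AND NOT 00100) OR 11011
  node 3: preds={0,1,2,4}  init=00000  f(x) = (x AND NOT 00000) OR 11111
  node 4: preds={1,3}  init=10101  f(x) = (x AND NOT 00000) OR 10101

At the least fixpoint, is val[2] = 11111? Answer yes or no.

Trace (9 dequeues):
  [1] u=0 | in 10101 | out 11101 | prev 11001 | push {}
  [2] u=1 | in 11100 | out 10101 | prev 00000 | push {}
  [3] u=2 | in 11101 | out 11111 | prev 11100 | push {1}
  [4] u=3 | in 11111 | out 11111 | prev 00000 | push {2}
  [5] u=4 | in 11111 | out 11111 | prev 10101 | push {0,3}
  [6] u=1 | in 11111 | out 10101 | ==
  [7] u=2 | in 11111 | out 11111 | ==
  [8] u=0 | in 11111 | out 11101 | ==
  [9] u=3 | in 11111 | out 11111 | ==

Converged values:
  [0] 11101
  [1] 10101
  [2] 11111
  [3] 11111
  [4] 11111

yes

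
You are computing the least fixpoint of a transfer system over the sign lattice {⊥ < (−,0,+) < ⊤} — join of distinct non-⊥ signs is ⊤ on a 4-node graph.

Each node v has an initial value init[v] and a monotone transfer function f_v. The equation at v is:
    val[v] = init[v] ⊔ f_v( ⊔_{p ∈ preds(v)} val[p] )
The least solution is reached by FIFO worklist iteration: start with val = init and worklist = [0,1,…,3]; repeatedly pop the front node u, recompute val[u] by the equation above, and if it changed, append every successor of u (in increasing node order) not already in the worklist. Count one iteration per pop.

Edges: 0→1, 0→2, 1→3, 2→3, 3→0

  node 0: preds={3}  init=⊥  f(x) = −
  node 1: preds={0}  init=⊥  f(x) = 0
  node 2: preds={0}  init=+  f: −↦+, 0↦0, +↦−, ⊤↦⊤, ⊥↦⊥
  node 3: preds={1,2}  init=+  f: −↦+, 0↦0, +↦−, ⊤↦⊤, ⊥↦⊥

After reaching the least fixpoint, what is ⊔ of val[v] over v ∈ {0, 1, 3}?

Worklist (5 pops):
  #1 pop 0: in=+ → − (was ⊥); enqueue []
  #2 pop 1: in=− → 0 (was ⊥); enqueue []
  #3 pop 2: in=− → + (no change)
  #4 pop 3: in=⊤ → ⊤ (was +); enqueue [0]
  #5 pop 0: in=⊤ → − (no change)

Fixpoint:
  val[0] = −
  val[1] = 0
  val[2] = +
  val[3] = ⊤

⊤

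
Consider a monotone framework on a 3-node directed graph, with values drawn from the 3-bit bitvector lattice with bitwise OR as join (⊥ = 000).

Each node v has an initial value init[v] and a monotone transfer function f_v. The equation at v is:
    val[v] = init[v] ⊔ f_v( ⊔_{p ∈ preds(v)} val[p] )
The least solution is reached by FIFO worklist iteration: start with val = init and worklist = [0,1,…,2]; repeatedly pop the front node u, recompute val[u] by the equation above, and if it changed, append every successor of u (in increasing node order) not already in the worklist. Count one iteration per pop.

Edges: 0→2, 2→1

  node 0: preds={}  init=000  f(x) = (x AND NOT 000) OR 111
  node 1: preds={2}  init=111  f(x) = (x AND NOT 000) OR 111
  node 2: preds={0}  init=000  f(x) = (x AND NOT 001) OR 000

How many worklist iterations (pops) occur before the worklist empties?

4

Worklist (4 pops):
  #1 pop 0: in=000 → 111 (was 000); enqueue []
  #2 pop 1: in=000 → 111 (no change)
  #3 pop 2: in=111 → 110 (was 000); enqueue [1]
  #4 pop 1: in=110 → 111 (no change)

Fixpoint:
  val[0] = 111
  val[1] = 111
  val[2] = 110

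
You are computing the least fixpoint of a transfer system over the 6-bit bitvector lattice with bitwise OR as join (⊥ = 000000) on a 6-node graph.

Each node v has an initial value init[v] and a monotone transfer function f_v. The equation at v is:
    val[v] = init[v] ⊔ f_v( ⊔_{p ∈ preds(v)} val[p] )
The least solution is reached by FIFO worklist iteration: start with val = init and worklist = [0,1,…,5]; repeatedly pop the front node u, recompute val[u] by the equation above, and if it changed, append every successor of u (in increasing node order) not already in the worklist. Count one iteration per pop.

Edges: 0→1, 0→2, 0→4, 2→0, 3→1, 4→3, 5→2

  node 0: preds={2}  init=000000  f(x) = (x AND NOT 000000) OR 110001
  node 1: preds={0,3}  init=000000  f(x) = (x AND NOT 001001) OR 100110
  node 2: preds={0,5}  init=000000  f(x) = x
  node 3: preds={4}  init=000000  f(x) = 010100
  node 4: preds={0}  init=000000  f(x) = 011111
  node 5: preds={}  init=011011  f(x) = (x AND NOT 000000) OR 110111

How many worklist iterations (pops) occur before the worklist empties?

Worklist (15 pops):
  #1 pop 0: in=000000 → 110001 (was 000000); enqueue []
  #2 pop 1: in=110001 → 110110 (was 000000); enqueue []
  #3 pop 2: in=111011 → 111011 (was 000000); enqueue [0]
  #4 pop 3: in=000000 → 010100 (was 000000); enqueue [1]
  #5 pop 4: in=110001 → 011111 (was 000000); enqueue [3]
  #6 pop 5: in=000000 → 111111 (was 011011); enqueue [2]
  #7 pop 0: in=111011 → 111011 (was 110001); enqueue [4]
  #8 pop 1: in=111111 → 110110 (no change)
  #9 pop 3: in=011111 → 010100 (no change)
  #10 pop 2: in=111111 → 111111 (was 111011); enqueue [0]
  #11 pop 4: in=111011 → 011111 (no change)
  #12 pop 0: in=111111 → 111111 (was 111011); enqueue [1,2,4]
  #13 pop 1: in=111111 → 110110 (no change)
  #14 pop 2: in=111111 → 111111 (no change)
  #15 pop 4: in=111111 → 011111 (no change)

Fixpoint:
  val[0] = 111111
  val[1] = 110110
  val[2] = 111111
  val[3] = 010100
  val[4] = 011111
  val[5] = 111111

15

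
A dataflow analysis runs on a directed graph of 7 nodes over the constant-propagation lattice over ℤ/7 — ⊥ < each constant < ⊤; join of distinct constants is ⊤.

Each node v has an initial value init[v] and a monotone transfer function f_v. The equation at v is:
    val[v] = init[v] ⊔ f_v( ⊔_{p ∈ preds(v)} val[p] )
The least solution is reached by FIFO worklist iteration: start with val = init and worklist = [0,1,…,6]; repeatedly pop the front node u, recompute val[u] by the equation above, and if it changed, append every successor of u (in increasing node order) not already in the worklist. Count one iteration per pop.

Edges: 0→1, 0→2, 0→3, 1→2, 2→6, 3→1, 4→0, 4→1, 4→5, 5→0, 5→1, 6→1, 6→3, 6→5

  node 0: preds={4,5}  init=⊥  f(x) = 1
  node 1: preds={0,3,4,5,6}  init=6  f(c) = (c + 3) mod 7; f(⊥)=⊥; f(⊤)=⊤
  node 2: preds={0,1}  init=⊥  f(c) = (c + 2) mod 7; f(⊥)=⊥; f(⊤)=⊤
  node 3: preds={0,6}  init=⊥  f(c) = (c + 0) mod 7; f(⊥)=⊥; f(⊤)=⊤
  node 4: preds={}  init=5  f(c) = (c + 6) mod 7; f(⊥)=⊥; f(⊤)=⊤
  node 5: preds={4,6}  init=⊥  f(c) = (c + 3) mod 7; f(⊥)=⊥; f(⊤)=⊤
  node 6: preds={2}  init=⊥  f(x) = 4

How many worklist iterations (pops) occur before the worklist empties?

13

Worklist (13 pops):
  #1 pop 0: in=5 → 1 (was ⊥); enqueue []
  #2 pop 1: in=⊤ → ⊤ (was 6); enqueue []
  #3 pop 2: in=⊤ → ⊤ (was ⊥); enqueue []
  #4 pop 3: in=1 → 1 (was ⊥); enqueue [1]
  #5 pop 4: in=⊥ → 5 (no change)
  #6 pop 5: in=5 → 1 (was ⊥); enqueue [0]
  #7 pop 6: in=⊤ → 4 (was ⊥); enqueue [3,5]
  #8 pop 1: in=⊤ → ⊤ (no change)
  #9 pop 0: in=⊤ → 1 (no change)
  #10 pop 3: in=⊤ → ⊤ (was 1); enqueue [1]
  #11 pop 5: in=⊤ → ⊤ (was 1); enqueue [0]
  #12 pop 1: in=⊤ → ⊤ (no change)
  #13 pop 0: in=⊤ → 1 (no change)

Fixpoint:
  val[0] = 1
  val[1] = ⊤
  val[2] = ⊤
  val[3] = ⊤
  val[4] = 5
  val[5] = ⊤
  val[6] = 4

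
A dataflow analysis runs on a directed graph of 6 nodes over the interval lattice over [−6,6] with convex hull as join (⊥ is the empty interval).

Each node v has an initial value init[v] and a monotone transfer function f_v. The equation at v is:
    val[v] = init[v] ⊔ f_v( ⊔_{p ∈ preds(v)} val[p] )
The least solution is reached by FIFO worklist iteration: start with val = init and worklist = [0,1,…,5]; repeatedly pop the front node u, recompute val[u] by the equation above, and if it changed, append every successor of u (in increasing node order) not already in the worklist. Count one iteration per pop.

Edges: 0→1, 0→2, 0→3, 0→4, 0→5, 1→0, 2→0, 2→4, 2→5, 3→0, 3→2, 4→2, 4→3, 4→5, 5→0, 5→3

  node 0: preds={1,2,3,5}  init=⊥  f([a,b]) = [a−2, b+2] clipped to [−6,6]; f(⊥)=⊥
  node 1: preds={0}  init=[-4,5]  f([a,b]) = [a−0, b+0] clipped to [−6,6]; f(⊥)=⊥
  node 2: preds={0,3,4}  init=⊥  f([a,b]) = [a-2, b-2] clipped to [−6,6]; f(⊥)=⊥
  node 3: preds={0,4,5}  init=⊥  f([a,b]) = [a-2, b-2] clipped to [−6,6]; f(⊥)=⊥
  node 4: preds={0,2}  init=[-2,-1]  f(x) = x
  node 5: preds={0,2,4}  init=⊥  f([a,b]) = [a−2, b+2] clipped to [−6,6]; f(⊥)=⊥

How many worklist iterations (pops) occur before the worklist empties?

Worklist (9 pops):
  #1 pop 0: in=[-4,5] → [-6,6] (was ⊥); enqueue []
  #2 pop 1: in=[-6,6] → [-6,6] (was [-4,5]); enqueue [0]
  #3 pop 2: in=[-6,6] → [-6,4] (was ⊥); enqueue []
  #4 pop 3: in=[-6,6] → [-6,4] (was ⊥); enqueue [2]
  #5 pop 4: in=[-6,6] → [-6,6] (was [-2,-1]); enqueue [3]
  #6 pop 5: in=[-6,6] → [-6,6] (was ⊥); enqueue []
  #7 pop 0: in=[-6,6] → [-6,6] (no change)
  #8 pop 2: in=[-6,6] → [-6,4] (no change)
  #9 pop 3: in=[-6,6] → [-6,4] (no change)

Fixpoint:
  val[0] = [-6,6]
  val[1] = [-6,6]
  val[2] = [-6,4]
  val[3] = [-6,4]
  val[4] = [-6,6]
  val[5] = [-6,6]

9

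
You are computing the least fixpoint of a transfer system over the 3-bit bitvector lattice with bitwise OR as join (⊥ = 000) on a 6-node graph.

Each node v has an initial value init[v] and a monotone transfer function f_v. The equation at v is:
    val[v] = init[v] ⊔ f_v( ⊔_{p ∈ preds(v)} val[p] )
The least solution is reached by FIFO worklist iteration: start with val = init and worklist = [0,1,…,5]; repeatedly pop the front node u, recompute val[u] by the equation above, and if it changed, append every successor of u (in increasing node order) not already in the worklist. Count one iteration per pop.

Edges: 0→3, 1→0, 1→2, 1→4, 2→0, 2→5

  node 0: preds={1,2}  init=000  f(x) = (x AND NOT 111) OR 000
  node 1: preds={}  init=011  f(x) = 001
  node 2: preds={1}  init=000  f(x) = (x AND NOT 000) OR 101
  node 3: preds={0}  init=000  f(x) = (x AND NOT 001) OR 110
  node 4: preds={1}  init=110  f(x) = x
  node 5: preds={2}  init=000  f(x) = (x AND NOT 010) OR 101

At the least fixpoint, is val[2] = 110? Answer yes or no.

Trace (7 dequeues):
  [1] u=0 | in 011 | out 000 | ==
  [2] u=1 | in 000 | out 011 | ==
  [3] u=2 | in 011 | out 111 | prev 000 | push {0}
  [4] u=3 | in 000 | out 110 | prev 000 | push {}
  [5] u=4 | in 011 | out 111 | prev 110 | push {}
  [6] u=5 | in 111 | out 101 | prev 000 | push {}
  [7] u=0 | in 111 | out 000 | ==

Converged values:
  [0] 000
  [1] 011
  [2] 111
  [3] 110
  [4] 111
  [5] 101

no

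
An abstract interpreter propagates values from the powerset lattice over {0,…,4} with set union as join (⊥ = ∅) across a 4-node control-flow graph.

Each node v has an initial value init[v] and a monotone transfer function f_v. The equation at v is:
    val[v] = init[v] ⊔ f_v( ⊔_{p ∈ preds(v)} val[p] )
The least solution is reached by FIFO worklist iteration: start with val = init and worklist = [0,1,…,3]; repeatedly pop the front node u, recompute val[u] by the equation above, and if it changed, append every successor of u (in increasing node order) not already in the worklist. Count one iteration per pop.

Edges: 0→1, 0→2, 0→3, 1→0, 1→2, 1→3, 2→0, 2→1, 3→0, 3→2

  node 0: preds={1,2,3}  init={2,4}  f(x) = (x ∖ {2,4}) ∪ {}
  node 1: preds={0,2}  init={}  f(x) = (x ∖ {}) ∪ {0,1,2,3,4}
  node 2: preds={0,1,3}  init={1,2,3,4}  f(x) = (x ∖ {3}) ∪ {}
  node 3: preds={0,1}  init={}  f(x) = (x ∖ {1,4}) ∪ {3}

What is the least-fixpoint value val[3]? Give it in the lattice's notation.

Iteration log — 8 steps:
  step 1. node 0  ⊔preds={1,2,3,4}  new={1,2,3,4}  old={2,4}  +wl: 
  step 2. node 1  ⊔preds={1,2,3,4}  new={0,1,2,3,4}  old={}  +wl: 0
  step 3. node 2  ⊔preds={0,1,2,3,4}  new={0,1,2,3,4}  old={1,2,3,4}  +wl: 1
  step 4. node 3  ⊔preds={0,1,2,3,4}  new={0,2,3}  old={}  +wl: 2
  step 5. node 0  ⊔preds={0,1,2,3,4}  new={0,1,2,3,4}  old={1,2,3,4}  +wl: 3
  step 6. node 1  ⊔preds={0,1,2,3,4}  new={0,1,2,3,4}  stable
  step 7. node 2  ⊔preds={0,1,2,3,4}  new={0,1,2,3,4}  stable
  step 8. node 3  ⊔preds={0,1,2,3,4}  new={0,2,3}  stable

Least fixpoint reached:
  node 0: {0,1,2,3,4}
  node 1: {0,1,2,3,4}
  node 2: {0,1,2,3,4}
  node 3: {0,2,3}

{0,2,3}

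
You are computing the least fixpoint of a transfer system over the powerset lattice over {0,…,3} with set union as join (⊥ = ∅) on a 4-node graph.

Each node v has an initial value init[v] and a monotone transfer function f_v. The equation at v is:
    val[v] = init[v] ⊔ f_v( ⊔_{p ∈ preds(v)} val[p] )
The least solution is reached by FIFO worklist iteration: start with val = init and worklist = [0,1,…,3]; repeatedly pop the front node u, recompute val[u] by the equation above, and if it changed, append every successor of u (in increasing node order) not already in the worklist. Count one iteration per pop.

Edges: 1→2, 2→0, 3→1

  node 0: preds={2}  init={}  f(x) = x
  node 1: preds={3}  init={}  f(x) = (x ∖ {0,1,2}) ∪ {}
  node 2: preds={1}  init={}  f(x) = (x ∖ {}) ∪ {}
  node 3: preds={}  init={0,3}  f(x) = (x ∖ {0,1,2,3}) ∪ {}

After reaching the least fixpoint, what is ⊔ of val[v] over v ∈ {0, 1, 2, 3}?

{0,3}

Iteration log — 5 steps:
  step 1. node 0  ⊔preds={}  new={}  stable
  step 2. node 1  ⊔preds={0,3}  new={3}  old={}  +wl: 
  step 3. node 2  ⊔preds={3}  new={3}  old={}  +wl: 0
  step 4. node 3  ⊔preds={}  new={0,3}  stable
  step 5. node 0  ⊔preds={3}  new={3}  old={}  +wl: 

Least fixpoint reached:
  node 0: {3}
  node 1: {3}
  node 2: {3}
  node 3: {0,3}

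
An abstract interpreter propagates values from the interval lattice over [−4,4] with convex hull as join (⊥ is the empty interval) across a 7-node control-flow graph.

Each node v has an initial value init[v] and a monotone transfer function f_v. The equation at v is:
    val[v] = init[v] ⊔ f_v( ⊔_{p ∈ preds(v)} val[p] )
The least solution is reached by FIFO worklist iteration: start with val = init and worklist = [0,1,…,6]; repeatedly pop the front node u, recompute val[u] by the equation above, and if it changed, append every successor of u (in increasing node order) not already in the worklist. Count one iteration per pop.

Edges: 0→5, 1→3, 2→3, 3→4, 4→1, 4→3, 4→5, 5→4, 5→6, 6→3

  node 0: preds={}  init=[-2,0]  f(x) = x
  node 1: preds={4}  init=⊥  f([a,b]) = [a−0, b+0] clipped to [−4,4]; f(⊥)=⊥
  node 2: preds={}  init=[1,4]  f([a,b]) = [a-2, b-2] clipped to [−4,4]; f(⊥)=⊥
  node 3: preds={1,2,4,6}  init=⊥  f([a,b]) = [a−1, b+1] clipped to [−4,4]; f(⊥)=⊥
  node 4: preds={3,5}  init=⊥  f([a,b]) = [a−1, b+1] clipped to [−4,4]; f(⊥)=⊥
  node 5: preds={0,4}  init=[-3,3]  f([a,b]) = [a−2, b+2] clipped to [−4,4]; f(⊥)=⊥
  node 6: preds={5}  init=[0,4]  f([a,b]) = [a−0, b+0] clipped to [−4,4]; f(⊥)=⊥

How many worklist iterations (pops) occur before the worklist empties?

10

Trace (10 dequeues):
  [1] u=0 | in ⊥ | out [-2,0] | ==
  [2] u=1 | in ⊥ | out ⊥ | ==
  [3] u=2 | in ⊥ | out [1,4] | ==
  [4] u=3 | in [0,4] | out [-1,4] | prev ⊥ | push {}
  [5] u=4 | in [-3,4] | out [-4,4] | prev ⊥ | push {1,3}
  [6] u=5 | in [-4,4] | out [-4,4] | prev [-3,3] | push {4}
  [7] u=6 | in [-4,4] | out [-4,4] | prev [0,4] | push {}
  [8] u=1 | in [-4,4] | out [-4,4] | prev ⊥ | push {}
  [9] u=3 | in [-4,4] | out [-4,4] | prev [-1,4] | push {}
  [10] u=4 | in [-4,4] | out [-4,4] | ==

Converged values:
  [0] [-2,0]
  [1] [-4,4]
  [2] [1,4]
  [3] [-4,4]
  [4] [-4,4]
  [5] [-4,4]
  [6] [-4,4]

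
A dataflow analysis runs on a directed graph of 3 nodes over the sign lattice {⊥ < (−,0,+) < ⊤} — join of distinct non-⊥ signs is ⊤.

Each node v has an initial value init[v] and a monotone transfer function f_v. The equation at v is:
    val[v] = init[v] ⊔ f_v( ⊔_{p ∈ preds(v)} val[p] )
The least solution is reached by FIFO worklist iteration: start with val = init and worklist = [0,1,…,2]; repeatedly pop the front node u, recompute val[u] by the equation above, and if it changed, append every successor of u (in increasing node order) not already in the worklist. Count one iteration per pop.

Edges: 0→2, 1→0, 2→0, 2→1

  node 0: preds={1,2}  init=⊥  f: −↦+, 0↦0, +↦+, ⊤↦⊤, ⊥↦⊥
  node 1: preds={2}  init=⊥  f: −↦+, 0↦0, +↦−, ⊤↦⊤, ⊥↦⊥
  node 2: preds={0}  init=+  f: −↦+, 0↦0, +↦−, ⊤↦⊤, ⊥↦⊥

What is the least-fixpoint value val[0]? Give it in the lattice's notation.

Worklist (7 pops):
  #1 pop 0: in=+ → + (was ⊥); enqueue []
  #2 pop 1: in=+ → − (was ⊥); enqueue [0]
  #3 pop 2: in=+ → ⊤ (was +); enqueue [1]
  #4 pop 0: in=⊤ → ⊤ (was +); enqueue [2]
  #5 pop 1: in=⊤ → ⊤ (was −); enqueue [0]
  #6 pop 2: in=⊤ → ⊤ (no change)
  #7 pop 0: in=⊤ → ⊤ (no change)

Fixpoint:
  val[0] = ⊤
  val[1] = ⊤
  val[2] = ⊤

⊤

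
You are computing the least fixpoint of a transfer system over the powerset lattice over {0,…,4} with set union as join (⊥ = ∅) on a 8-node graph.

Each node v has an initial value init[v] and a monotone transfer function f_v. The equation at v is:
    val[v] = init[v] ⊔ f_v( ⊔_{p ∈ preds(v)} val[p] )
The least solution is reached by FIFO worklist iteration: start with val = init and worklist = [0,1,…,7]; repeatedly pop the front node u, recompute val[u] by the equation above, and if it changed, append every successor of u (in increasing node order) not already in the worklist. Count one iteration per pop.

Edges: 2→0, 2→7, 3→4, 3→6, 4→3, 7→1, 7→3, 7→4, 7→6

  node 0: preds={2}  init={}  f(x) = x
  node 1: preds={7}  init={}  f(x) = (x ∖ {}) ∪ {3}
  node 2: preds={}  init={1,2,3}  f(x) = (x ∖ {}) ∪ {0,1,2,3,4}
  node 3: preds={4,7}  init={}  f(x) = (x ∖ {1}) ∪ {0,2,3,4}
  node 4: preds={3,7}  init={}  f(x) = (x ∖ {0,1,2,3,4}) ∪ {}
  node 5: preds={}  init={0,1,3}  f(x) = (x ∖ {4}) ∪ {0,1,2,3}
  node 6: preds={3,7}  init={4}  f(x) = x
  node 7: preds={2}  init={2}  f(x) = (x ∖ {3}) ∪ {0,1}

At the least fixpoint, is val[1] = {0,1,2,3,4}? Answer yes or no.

Worklist (13 pops):
  #1 pop 0: in={1,2,3} → {1,2,3} (was {}); enqueue []
  #2 pop 1: in={2} → {2,3} (was {}); enqueue []
  #3 pop 2: in={} → {0,1,2,3,4} (was {1,2,3}); enqueue [0]
  #4 pop 3: in={2} → {0,2,3,4} (was {}); enqueue []
  #5 pop 4: in={0,2,3,4} → {} (no change)
  #6 pop 5: in={} → {0,1,2,3} (was {0,1,3}); enqueue []
  #7 pop 6: in={0,2,3,4} → {0,2,3,4} (was {4}); enqueue []
  #8 pop 7: in={0,1,2,3,4} → {0,1,2,4} (was {2}); enqueue [1,3,4,6]
  #9 pop 0: in={0,1,2,3,4} → {0,1,2,3,4} (was {1,2,3}); enqueue []
  #10 pop 1: in={0,1,2,4} → {0,1,2,3,4} (was {2,3}); enqueue []
  #11 pop 3: in={0,1,2,4} → {0,2,3,4} (no change)
  #12 pop 4: in={0,1,2,3,4} → {} (no change)
  #13 pop 6: in={0,1,2,3,4} → {0,1,2,3,4} (was {0,2,3,4}); enqueue []

Fixpoint:
  val[0] = {0,1,2,3,4}
  val[1] = {0,1,2,3,4}
  val[2] = {0,1,2,3,4}
  val[3] = {0,2,3,4}
  val[4] = {}
  val[5] = {0,1,2,3}
  val[6] = {0,1,2,3,4}
  val[7] = {0,1,2,4}

yes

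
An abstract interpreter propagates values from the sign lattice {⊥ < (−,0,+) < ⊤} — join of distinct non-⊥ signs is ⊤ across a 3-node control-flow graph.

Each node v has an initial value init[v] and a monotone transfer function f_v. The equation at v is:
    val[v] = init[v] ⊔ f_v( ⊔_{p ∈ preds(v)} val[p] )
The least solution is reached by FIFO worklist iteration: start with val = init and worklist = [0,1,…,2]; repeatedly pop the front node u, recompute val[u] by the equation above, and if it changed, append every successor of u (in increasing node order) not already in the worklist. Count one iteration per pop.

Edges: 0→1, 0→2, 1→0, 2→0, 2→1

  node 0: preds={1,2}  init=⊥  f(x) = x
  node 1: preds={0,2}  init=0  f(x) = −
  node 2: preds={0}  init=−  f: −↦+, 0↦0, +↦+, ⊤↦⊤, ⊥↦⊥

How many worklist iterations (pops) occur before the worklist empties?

Trace (5 dequeues):
  [1] u=0 | in ⊤ | out ⊤ | prev ⊥ | push {}
  [2] u=1 | in ⊤ | out ⊤ | prev 0 | push {0}
  [3] u=2 | in ⊤ | out ⊤ | prev − | push {1}
  [4] u=0 | in ⊤ | out ⊤ | ==
  [5] u=1 | in ⊤ | out ⊤ | ==

Converged values:
  [0] ⊤
  [1] ⊤
  [2] ⊤

5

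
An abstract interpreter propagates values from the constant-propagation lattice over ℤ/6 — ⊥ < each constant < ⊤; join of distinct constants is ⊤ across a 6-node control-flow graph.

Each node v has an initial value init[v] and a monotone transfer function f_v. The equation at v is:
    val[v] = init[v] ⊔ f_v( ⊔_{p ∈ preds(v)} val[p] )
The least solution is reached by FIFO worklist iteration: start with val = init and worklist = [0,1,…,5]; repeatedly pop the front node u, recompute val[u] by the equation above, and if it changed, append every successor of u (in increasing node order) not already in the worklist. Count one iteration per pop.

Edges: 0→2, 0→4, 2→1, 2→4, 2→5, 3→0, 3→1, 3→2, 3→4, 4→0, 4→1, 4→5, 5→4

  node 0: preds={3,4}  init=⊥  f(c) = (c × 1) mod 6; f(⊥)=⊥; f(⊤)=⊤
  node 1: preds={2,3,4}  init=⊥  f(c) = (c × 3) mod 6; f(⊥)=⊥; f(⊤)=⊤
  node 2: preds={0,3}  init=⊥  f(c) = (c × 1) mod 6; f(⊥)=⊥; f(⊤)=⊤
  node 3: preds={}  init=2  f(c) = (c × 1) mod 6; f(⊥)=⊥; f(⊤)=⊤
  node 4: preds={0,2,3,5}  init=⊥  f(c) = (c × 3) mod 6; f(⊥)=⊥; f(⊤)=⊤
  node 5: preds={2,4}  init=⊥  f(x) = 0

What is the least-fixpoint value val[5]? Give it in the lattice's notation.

Trace (14 dequeues):
  [1] u=0 | in 2 | out 2 | prev ⊥ | push {}
  [2] u=1 | in 2 | out 0 | prev ⊥ | push {}
  [3] u=2 | in 2 | out 2 | prev ⊥ | push {1}
  [4] u=3 | in ⊥ | out 2 | ==
  [5] u=4 | in 2 | out 0 | prev ⊥ | push {0}
  [6] u=5 | in ⊤ | out 0 | prev ⊥ | push {4}
  [7] u=1 | in ⊤ | out ⊤ | prev 0 | push {}
  [8] u=0 | in ⊤ | out ⊤ | prev 2 | push {2}
  [9] u=4 | in ⊤ | out ⊤ | prev 0 | push {0,1,5}
  [10] u=2 | in ⊤ | out ⊤ | prev 2 | push {4}
  [11] u=0 | in ⊤ | out ⊤ | ==
  [12] u=1 | in ⊤ | out ⊤ | ==
  [13] u=5 | in ⊤ | out 0 | ==
  [14] u=4 | in ⊤ | out ⊤ | ==

Converged values:
  [0] ⊤
  [1] ⊤
  [2] ⊤
  [3] 2
  [4] ⊤
  [5] 0

0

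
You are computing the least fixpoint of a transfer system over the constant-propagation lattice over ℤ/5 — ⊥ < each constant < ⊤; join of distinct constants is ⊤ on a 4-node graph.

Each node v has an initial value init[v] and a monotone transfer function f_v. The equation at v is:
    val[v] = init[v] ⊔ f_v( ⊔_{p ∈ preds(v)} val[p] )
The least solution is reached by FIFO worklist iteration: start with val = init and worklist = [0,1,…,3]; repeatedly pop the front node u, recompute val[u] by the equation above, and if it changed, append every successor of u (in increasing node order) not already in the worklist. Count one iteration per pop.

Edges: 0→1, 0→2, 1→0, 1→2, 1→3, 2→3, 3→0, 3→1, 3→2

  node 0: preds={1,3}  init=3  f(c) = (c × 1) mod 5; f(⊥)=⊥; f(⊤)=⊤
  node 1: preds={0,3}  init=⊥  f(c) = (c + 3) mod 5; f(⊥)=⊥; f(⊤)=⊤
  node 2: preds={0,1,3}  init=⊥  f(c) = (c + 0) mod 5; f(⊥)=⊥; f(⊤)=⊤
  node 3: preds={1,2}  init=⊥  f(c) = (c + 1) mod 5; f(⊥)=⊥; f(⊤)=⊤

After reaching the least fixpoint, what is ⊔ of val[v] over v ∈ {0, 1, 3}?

⊤

Trace (9 dequeues):
  [1] u=0 | in ⊥ | out 3 | ==
  [2] u=1 | in 3 | out 1 | prev ⊥ | push {0}
  [3] u=2 | in ⊤ | out ⊤ | prev ⊥ | push {}
  [4] u=3 | in ⊤ | out ⊤ | prev ⊥ | push {1,2}
  [5] u=0 | in ⊤ | out ⊤ | prev 3 | push {}
  [6] u=1 | in ⊤ | out ⊤ | prev 1 | push {0,3}
  [7] u=2 | in ⊤ | out ⊤ | ==
  [8] u=0 | in ⊤ | out ⊤ | ==
  [9] u=3 | in ⊤ | out ⊤ | ==

Converged values:
  [0] ⊤
  [1] ⊤
  [2] ⊤
  [3] ⊤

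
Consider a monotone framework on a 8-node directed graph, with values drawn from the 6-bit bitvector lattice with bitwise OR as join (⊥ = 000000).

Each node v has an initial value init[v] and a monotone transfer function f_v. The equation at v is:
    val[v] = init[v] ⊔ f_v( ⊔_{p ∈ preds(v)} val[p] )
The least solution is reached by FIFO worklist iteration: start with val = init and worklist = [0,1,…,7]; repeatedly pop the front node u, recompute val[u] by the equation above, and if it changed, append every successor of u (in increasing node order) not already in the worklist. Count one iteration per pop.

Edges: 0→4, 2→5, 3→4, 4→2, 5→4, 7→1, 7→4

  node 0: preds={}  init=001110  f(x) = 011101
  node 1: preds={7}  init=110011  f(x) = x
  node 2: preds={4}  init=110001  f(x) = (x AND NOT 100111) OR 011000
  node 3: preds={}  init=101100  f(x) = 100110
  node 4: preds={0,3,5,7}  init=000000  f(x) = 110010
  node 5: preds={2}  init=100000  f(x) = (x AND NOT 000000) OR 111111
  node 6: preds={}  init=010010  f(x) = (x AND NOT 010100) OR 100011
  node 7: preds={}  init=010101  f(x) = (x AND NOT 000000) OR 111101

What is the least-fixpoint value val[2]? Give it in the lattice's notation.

111001

Trace (11 dequeues):
  [1] u=0 | in 000000 | out 011111 | prev 001110 | push {}
  [2] u=1 | in 010101 | out 110111 | prev 110011 | push {}
  [3] u=2 | in 000000 | out 111001 | prev 110001 | push {}
  [4] u=3 | in 000000 | out 101110 | prev 101100 | push {}
  [5] u=4 | in 111111 | out 110010 | prev 000000 | push {2}
  [6] u=5 | in 111001 | out 111111 | prev 100000 | push {4}
  [7] u=6 | in 000000 | out 110011 | prev 010010 | push {}
  [8] u=7 | in 000000 | out 111101 | prev 010101 | push {1}
  [9] u=2 | in 110010 | out 111001 | ==
  [10] u=4 | in 111111 | out 110010 | ==
  [11] u=1 | in 111101 | out 111111 | prev 110111 | push {}

Converged values:
  [0] 011111
  [1] 111111
  [2] 111001
  [3] 101110
  [4] 110010
  [5] 111111
  [6] 110011
  [7] 111101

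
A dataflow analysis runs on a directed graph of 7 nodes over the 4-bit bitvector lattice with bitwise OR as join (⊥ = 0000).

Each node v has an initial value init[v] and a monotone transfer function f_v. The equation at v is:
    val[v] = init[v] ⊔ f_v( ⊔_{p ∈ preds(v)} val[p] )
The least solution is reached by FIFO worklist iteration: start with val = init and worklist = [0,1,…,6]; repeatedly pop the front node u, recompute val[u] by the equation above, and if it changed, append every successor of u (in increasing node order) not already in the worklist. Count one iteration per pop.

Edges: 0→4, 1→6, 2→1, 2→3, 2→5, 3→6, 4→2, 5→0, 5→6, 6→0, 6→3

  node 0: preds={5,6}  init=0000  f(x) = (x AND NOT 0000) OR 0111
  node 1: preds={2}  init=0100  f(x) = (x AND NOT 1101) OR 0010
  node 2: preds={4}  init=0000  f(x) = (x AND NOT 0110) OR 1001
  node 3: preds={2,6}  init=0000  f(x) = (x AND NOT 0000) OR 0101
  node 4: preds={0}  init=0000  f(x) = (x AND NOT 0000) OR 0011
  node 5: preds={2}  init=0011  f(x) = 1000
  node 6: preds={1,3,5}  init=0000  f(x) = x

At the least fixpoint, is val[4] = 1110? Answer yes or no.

Iteration log — 14 steps:
  step 1. node 0  ⊔preds=0011  new=0111  old=0000  +wl: 
  step 2. node 1  ⊔preds=0000  new=0110  old=0100  +wl: 
  step 3. node 2  ⊔preds=0000  new=1001  old=0000  +wl: 1
  step 4. node 3  ⊔preds=1001  new=1101  old=0000  +wl: 
  step 5. node 4  ⊔preds=0111  new=0111  old=0000  +wl: 2
  step 6. node 5  ⊔preds=1001  new=1011  old=0011  +wl: 0
  step 7. node 6  ⊔preds=1111  new=1111  old=0000  +wl: 3
  step 8. node 1  ⊔preds=1001  new=0110  stable
  step 9. node 2  ⊔preds=0111  new=1001  stable
  step 10. node 0  ⊔preds=1111  new=1111  old=0111  +wl: 4
  step 11. node 3  ⊔preds=1111  new=1111  old=1101  +wl: 6
  step 12. node 4  ⊔preds=1111  new=1111  old=0111  +wl: 2
  step 13. node 6  ⊔preds=1111  new=1111  stable
  step 14. node 2  ⊔preds=1111  new=1001  stable

Least fixpoint reached:
  node 0: 1111
  node 1: 0110
  node 2: 1001
  node 3: 1111
  node 4: 1111
  node 5: 1011
  node 6: 1111

no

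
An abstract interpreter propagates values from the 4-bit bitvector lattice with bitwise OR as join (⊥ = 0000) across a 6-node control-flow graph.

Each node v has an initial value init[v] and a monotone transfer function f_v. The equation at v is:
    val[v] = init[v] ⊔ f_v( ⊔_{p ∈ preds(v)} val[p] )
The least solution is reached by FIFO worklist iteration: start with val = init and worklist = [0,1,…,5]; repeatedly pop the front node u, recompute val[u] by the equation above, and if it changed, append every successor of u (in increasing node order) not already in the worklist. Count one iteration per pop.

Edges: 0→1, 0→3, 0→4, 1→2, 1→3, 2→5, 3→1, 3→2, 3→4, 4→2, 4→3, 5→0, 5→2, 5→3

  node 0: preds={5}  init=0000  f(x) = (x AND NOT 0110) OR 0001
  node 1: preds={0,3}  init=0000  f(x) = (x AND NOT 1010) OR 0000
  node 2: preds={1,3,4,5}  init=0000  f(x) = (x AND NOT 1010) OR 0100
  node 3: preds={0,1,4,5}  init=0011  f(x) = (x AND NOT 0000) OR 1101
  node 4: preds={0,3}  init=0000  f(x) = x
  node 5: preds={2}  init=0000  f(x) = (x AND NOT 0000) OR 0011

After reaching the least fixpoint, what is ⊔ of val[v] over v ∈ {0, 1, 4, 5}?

1111

Iteration log — 10 steps:
  step 1. node 0  ⊔preds=0000  new=0001  old=0000  +wl: 
  step 2. node 1  ⊔preds=0011  new=0001  old=0000  +wl: 
  step 3. node 2  ⊔preds=0011  new=0101  old=0000  +wl: 
  step 4. node 3  ⊔preds=0001  new=1111  old=0011  +wl: 1,2
  step 5. node 4  ⊔preds=1111  new=1111  old=0000  +wl: 3
  step 6. node 5  ⊔preds=0101  new=0111  old=0000  +wl: 0
  step 7. node 1  ⊔preds=1111  new=0101  old=0001  +wl: 
  step 8. node 2  ⊔preds=1111  new=0101  stable
  step 9. node 3  ⊔preds=1111  new=1111  stable
  step 10. node 0  ⊔preds=0111  new=0001  stable

Least fixpoint reached:
  node 0: 0001
  node 1: 0101
  node 2: 0101
  node 3: 1111
  node 4: 1111
  node 5: 0111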